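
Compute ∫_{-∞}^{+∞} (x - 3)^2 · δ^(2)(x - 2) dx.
2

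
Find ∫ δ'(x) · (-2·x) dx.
2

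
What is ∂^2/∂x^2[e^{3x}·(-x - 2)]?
\left(- 9 x - 24\right) e^{3 x}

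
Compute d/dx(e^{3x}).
3 e^{3 x}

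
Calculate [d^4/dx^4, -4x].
-16\frac{d^{3}}{dx^{3}}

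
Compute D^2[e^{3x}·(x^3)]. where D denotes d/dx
3 x \left(3 x^{2} + 6 x + 2\right) e^{3 x}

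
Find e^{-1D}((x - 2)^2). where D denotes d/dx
x^{2} - 6 x + 9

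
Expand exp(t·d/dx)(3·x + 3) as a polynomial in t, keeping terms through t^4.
3 t + 3 x + 3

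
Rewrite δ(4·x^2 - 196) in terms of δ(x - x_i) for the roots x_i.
\frac{\delta(x - 7) + \delta(x + 7)}{56}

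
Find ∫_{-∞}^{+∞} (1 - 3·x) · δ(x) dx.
1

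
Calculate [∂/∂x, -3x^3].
- 9 x^{2}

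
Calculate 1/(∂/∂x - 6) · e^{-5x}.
- \frac{e^{- 5 x}}{11}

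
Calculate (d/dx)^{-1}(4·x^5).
\frac{2 x^{6}}{3}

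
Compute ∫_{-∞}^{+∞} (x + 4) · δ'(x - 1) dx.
-1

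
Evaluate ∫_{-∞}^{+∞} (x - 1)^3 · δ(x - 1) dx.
0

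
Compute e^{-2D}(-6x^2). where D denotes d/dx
- 6 x^{2} + 24 x - 24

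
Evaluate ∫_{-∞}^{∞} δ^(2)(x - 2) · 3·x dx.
0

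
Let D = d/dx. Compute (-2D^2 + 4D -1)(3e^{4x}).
- 51 e^{4 x}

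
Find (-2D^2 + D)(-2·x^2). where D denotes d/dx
8 - 4 x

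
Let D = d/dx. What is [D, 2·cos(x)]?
- 2 \sin{\left(x \right)}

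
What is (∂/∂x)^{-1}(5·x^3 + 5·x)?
\frac{5 x^{4}}{4} + \frac{5 x^{2}}{2}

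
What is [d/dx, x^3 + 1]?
3 x^{2}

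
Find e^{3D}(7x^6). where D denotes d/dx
7 x^{6} + 126 x^{5} + 945 x^{4} + 3780 x^{3} + 8505 x^{2} + 10206 x + 5103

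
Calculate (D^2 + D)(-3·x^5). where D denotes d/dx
15 x^{3} \left(- x - 4\right)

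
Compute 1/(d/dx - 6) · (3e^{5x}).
- 3 e^{5 x}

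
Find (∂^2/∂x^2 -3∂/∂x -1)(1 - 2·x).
2 x + 5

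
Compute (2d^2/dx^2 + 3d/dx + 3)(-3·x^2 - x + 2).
- 9 x^{2} - 21 x - 9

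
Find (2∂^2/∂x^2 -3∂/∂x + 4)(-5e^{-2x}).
- 90 e^{- 2 x}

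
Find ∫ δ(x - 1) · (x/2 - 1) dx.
- \frac{1}{2}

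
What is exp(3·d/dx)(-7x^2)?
- 7 x^{2} - 42 x - 63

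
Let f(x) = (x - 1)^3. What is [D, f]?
3 \left(x - 1\right)^{2}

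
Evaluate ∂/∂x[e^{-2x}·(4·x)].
4 \left(1 - 2 x\right) e^{- 2 x}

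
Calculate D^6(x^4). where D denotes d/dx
0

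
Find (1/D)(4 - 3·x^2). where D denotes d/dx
- x^{3} + 4 x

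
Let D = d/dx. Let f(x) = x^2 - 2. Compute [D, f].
2 x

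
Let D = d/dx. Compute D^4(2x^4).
48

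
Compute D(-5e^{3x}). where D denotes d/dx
- 15 e^{3 x}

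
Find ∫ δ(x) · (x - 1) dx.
-1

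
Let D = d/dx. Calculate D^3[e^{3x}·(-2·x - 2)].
54 \left(- x - 2\right) e^{3 x}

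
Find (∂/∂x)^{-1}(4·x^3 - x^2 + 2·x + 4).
x^{4} - \frac{x^{3}}{3} + x^{2} + 4 x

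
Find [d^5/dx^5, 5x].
25\frac{d^{4}}{dx^{4}}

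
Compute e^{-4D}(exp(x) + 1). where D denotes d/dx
e^{x - 4} + 1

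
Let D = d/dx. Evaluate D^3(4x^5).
240 x^{2}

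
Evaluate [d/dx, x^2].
2 x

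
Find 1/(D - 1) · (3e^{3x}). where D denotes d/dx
\frac{3 e^{3 x}}{2}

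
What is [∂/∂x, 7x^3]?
21 x^{2}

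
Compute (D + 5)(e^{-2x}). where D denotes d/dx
3 e^{- 2 x}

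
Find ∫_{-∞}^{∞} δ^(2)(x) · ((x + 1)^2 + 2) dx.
2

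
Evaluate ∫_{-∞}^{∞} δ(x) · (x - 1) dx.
-1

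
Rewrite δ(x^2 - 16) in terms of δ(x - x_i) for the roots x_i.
\frac{\delta(x - 4) + \delta(x + 4)}{8}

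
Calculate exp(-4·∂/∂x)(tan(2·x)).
\tan{\left(2 x - 8 \right)}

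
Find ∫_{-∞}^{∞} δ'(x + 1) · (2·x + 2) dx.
-2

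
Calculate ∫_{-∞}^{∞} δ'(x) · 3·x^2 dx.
0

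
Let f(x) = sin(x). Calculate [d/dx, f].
\cos{\left(x \right)}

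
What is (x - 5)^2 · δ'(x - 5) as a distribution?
0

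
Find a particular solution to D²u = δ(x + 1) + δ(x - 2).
\frac{|x + 1|}{2} + \frac{|x - 2|}{2}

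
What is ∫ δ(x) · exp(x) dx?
1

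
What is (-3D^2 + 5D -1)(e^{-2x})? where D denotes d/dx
- 23 e^{- 2 x}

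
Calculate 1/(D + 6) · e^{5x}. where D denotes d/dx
\frac{e^{5 x}}{11}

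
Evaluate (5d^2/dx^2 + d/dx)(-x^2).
- 2 x - 10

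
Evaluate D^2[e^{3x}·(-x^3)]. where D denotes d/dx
- 3 x \left(3 x^{2} + 6 x + 2\right) e^{3 x}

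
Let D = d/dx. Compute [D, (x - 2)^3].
3 \left(x - 2\right)^{2}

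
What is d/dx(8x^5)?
40 x^{4}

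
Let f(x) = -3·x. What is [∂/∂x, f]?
-3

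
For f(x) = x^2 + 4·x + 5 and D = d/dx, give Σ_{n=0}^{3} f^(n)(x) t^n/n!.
t^{2} + 2 t \left(x + 2\right) + x^{2} + 4 x + 5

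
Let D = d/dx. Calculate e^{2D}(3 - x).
1 - x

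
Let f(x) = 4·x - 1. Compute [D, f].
4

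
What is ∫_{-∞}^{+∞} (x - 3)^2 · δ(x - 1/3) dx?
\frac{64}{9}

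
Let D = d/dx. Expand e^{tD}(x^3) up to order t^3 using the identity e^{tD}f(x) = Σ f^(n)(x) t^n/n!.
t^{3} + 3 t^{2} x + 3 t x^{2} + x^{3}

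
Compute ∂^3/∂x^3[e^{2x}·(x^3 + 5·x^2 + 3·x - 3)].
\left(8 x^{3} + 76 x^{2} + 180 x + 78\right) e^{2 x}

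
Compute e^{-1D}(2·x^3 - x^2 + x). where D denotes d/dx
2 x^{3} - 7 x^{2} + 9 x - 4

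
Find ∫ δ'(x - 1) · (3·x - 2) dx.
-3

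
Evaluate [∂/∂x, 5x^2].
10 x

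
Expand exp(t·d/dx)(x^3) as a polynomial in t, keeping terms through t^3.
t^{3} + 3 t^{2} x + 3 t x^{2} + x^{3}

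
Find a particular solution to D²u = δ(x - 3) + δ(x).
\frac{|x - 3|}{2} + \frac{|x|}{2}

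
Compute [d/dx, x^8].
8 x^{7}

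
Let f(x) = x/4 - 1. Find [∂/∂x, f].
\frac{1}{4}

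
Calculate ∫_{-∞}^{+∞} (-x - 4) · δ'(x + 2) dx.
1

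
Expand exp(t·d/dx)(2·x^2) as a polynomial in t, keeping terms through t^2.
2 t^{2} + 4 t x + 2 x^{2}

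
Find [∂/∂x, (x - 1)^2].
2 x - 2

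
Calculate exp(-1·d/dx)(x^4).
x^{4} - 4 x^{3} + 6 x^{2} - 4 x + 1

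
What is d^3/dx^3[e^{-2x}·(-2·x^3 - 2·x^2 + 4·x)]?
4 \left(4 x^{3} - 14 x^{2} - 2 x + 15\right) e^{- 2 x}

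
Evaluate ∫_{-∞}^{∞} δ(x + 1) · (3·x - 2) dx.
-5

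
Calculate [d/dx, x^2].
2 x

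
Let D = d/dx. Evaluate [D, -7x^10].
- 70 x^{9}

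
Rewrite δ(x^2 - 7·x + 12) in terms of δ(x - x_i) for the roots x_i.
\frac{\delta(x - 4) + \delta(x - 3)}{1}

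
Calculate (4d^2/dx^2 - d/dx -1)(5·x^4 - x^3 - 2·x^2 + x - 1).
- 5 x^{4} - 19 x^{3} + 245 x^{2} - 21 x - 16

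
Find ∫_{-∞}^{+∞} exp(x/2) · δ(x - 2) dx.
e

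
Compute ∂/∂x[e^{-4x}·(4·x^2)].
8 x \left(1 - 2 x\right) e^{- 4 x}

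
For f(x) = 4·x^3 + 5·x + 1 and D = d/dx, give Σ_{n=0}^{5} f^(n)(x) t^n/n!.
4 t^{3} + 12 t^{2} x + t \left(12 x^{2} + 5\right) + 4 x^{3} + 5 x + 1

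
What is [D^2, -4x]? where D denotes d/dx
-8D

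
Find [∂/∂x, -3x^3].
- 9 x^{2}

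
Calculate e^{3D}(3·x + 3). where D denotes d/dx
3 x + 12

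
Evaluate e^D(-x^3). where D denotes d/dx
- x^{3} - 3 x^{2} - 3 x - 1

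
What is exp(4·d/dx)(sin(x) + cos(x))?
\sqrt{2} \sin{\left(x + \frac{\pi}{4} + 4 \right)}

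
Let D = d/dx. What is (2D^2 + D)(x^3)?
3 x \left(x + 4\right)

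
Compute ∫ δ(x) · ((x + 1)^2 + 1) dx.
2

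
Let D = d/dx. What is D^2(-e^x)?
- e^{x}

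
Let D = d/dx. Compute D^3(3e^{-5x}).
- 375 e^{- 5 x}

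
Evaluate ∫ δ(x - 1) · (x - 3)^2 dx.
4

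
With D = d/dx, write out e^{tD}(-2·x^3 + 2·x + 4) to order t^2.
- 6 t^{2} x - 2 t \left(3 x^{2} - 1\right) - 2 x^{3} + 2 x + 4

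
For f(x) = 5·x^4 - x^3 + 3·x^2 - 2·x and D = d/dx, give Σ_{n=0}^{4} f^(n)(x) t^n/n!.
5 t^{4} + t^{3} \left(20 x - 1\right) + 3 t^{2} \left(10 x^{2} - x + 1\right) + t \left(20 x^{3} - 3 x^{2} + 6 x - 2\right) + 5 x^{4} - x^{3} + 3 x^{2} - 2 x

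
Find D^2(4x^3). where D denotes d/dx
24 x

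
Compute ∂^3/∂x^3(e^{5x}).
125 e^{5 x}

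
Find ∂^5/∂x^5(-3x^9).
- 45360 x^{4}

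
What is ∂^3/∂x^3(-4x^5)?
- 240 x^{2}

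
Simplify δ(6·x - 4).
\frac{\delta(x - 2/3)}{6}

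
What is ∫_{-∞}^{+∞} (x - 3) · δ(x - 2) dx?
-1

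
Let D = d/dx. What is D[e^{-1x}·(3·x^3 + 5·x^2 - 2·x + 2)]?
\left(- 3 x^{3} + 4 x^{2} + 12 x - 4\right) e^{- x}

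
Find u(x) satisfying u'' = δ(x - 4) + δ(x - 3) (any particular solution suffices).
\frac{|x - 4|}{2} + \frac{|x - 3|}{2}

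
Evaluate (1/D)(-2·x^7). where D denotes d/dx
- \frac{x^{8}}{4}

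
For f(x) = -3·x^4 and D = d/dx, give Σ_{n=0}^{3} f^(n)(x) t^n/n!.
3 x \left(- 4 t^{3} - 6 t^{2} x - 4 t x^{2} - x^{3}\right)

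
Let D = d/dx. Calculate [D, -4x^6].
- 24 x^{5}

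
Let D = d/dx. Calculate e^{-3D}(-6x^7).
- 6 x^{7} + 126 x^{6} - 1134 x^{5} + 5670 x^{4} - 17010 x^{3} + 30618 x^{2} - 30618 x + 13122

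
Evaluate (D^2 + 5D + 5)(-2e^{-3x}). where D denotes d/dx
2 e^{- 3 x}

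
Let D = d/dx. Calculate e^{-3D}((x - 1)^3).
x^{3} - 12 x^{2} + 48 x - 64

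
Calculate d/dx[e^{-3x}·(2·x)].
2 \left(1 - 3 x\right) e^{- 3 x}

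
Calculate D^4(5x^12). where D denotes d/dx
59400 x^{8}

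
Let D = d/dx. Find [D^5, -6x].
-30D^{4}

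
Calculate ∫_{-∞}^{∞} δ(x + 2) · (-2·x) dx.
4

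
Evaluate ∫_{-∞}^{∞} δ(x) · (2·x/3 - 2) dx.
-2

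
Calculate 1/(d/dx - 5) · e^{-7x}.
- \frac{e^{- 7 x}}{12}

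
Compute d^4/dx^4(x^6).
360 x^{2}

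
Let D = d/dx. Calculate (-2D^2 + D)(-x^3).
3 x \left(4 - x\right)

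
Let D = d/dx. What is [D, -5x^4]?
- 20 x^{3}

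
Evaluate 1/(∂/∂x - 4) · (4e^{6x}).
2 e^{6 x}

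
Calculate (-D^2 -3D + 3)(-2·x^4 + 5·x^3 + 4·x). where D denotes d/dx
- 6 x^{4} + 39 x^{3} - 21 x^{2} - 18 x - 12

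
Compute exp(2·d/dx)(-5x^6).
- 5 x^{6} - 60 x^{5} - 300 x^{4} - 800 x^{3} - 1200 x^{2} - 960 x - 320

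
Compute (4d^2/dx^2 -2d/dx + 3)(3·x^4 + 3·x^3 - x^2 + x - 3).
9 x^{4} - 15 x^{3} + 123 x^{2} + 79 x - 19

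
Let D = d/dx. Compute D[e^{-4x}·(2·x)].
2 \left(1 - 4 x\right) e^{- 4 x}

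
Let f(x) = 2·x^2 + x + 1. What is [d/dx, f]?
4 x + 1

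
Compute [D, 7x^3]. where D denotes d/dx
21 x^{2}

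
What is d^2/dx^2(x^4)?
12 x^{2}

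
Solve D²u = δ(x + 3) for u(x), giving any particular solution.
\frac{|x + 3|}{2}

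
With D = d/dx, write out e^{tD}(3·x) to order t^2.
3 t + 3 x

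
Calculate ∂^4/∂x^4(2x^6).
720 x^{2}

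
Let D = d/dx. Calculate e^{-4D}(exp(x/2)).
e^{\frac{x}{2} - 2}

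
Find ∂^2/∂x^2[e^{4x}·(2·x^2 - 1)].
\left(32 x^{2} + 32 x - 12\right) e^{4 x}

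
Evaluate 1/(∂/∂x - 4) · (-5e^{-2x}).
\frac{5 e^{- 2 x}}{6}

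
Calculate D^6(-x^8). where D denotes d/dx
- 20160 x^{2}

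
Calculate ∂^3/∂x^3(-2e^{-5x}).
250 e^{- 5 x}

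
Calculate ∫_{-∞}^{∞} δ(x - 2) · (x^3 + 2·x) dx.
12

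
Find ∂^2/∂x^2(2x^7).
84 x^{5}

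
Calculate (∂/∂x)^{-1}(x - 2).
\frac{x^{2}}{2} - 2 x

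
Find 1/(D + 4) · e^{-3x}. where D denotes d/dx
e^{- 3 x}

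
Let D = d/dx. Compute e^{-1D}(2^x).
2^{x - 1}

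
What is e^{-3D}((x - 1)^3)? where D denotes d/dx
x^{3} - 12 x^{2} + 48 x - 64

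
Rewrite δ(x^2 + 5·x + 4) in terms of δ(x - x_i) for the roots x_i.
\frac{\delta(x + 1) + \delta(x + 4)}{3}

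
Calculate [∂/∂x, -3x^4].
- 12 x^{3}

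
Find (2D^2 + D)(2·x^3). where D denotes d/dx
6 x \left(x + 4\right)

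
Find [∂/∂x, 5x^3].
15 x^{2}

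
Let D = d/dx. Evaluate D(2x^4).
8 x^{3}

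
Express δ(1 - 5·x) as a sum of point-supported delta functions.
\frac{\delta(x - 1/5)}{5}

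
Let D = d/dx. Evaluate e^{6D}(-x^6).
- x^{6} - 36 x^{5} - 540 x^{4} - 4320 x^{3} - 19440 x^{2} - 46656 x - 46656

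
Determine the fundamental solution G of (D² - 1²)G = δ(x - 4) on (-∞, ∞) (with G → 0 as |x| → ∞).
-\frac{e^{-|x - 4|}}{2}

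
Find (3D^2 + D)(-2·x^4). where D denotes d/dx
8 x^{2} \left(- x - 9\right)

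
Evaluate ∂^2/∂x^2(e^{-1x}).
e^{- x}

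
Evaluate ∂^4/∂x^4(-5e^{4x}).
- 1280 e^{4 x}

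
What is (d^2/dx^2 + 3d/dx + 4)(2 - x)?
5 - 4 x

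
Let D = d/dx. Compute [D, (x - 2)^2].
2 x - 4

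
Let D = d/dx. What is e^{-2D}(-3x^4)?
- 3 x^{4} + 24 x^{3} - 72 x^{2} + 96 x - 48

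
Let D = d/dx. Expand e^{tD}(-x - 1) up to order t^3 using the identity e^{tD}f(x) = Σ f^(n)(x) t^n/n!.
- t - x - 1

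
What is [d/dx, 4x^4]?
16 x^{3}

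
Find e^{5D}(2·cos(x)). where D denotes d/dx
2 \cos{\left(x + 5 \right)}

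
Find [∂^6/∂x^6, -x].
-6\frac{d^{5}}{dx^{5}}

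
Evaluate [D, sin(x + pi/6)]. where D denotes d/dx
\cos{\left(x + \frac{\pi}{6} \right)}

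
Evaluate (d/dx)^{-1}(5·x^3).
\frac{5 x^{4}}{4}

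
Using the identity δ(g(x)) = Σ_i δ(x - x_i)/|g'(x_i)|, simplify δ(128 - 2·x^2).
\frac{\delta(x - 8) + \delta(x + 8)}{32}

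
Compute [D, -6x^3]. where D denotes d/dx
- 18 x^{2}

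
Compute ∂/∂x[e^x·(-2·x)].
2 \left(- x - 1\right) e^{x}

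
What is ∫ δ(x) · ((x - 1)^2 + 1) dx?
2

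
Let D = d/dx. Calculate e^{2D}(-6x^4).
- 6 x^{4} - 48 x^{3} - 144 x^{2} - 192 x - 96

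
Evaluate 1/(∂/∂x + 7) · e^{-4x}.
\frac{e^{- 4 x}}{3}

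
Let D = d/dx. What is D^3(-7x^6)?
- 840 x^{3}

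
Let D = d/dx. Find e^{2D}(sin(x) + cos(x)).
\sqrt{2} \sin{\left(x + \frac{\pi}{4} + 2 \right)}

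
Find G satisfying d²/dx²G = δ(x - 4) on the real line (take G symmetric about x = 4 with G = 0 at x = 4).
\frac{|x - 4|}{2}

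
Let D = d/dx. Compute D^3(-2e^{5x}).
- 250 e^{5 x}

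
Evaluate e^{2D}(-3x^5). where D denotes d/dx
- 3 x^{5} - 30 x^{4} - 120 x^{3} - 240 x^{2} - 240 x - 96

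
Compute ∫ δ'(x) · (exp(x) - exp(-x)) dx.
-2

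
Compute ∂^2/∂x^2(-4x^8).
- 224 x^{6}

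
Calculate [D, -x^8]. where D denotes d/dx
- 8 x^{7}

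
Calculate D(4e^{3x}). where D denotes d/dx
12 e^{3 x}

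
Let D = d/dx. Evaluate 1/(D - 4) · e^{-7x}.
- \frac{e^{- 7 x}}{11}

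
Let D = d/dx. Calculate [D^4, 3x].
12D^{3}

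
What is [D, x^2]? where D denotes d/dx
2 x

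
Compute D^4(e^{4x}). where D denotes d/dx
256 e^{4 x}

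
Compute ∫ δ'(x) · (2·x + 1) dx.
-2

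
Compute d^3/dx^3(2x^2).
0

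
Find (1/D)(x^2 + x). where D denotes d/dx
\frac{x^{3}}{3} + \frac{x^{2}}{2}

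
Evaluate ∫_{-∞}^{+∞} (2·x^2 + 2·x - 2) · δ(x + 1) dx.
-2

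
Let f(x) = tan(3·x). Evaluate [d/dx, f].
\frac{3}{\cos^{2}{\left(3 x \right)}}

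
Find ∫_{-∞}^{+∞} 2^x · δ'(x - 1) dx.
- \log{\left(4 \right)}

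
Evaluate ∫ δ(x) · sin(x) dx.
0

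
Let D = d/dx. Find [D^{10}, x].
10D^{9}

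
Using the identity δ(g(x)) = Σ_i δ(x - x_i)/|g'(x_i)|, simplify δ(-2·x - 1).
\frac{\delta(x + 1/2)}{2}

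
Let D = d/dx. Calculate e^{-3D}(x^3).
x^{3} - 9 x^{2} + 27 x - 27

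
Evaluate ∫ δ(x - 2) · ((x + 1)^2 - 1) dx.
8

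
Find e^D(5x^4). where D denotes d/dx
5 x^{4} + 20 x^{3} + 30 x^{2} + 20 x + 5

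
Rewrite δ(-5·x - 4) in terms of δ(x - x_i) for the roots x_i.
\frac{\delta(x + 4/5)}{5}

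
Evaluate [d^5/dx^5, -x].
-5\frac{d^{4}}{dx^{4}}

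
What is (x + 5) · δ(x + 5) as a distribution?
0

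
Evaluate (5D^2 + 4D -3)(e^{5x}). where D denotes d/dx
142 e^{5 x}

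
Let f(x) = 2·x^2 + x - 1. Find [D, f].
4 x + 1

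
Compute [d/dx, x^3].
3 x^{2}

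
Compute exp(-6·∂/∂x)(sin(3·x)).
\sin{\left(3 x - 18 \right)}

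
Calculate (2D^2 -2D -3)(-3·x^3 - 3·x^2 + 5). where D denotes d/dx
9 x^{3} + 27 x^{2} - 24 x - 27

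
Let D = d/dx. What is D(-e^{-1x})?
e^{- x}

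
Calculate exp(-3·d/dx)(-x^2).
- x^{2} + 6 x - 9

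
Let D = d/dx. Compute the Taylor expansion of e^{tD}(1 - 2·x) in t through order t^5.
- 2 t - 2 x + 1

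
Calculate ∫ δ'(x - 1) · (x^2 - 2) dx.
-2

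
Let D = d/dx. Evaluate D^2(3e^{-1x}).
3 e^{- x}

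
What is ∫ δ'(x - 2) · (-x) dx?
1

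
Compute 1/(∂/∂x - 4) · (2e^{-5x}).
- \frac{2 e^{- 5 x}}{9}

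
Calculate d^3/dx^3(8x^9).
4032 x^{6}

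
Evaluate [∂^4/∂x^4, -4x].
-16\frac{d^{3}}{dx^{3}}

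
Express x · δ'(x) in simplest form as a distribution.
-\delta(x)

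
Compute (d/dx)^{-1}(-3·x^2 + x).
- x^{3} + \frac{x^{2}}{2}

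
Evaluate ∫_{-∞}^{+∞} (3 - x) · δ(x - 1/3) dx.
\frac{8}{3}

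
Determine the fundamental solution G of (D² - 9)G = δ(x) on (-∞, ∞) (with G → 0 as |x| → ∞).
-\frac{e^{-3|x|}}{6}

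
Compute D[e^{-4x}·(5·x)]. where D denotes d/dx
5 \left(1 - 4 x\right) e^{- 4 x}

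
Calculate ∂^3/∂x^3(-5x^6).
- 600 x^{3}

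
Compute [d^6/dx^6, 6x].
36\frac{d^{5}}{dx^{5}}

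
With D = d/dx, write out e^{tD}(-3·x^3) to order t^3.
- 3 t^{3} - 9 t^{2} x - 9 t x^{2} - 3 x^{3}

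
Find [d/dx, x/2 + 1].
\frac{1}{2}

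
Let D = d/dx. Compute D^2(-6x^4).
- 72 x^{2}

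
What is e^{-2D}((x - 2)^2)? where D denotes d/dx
x^{2} - 8 x + 16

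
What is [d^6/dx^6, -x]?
-6\frac{d^{5}}{dx^{5}}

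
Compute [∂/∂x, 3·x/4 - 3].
\frac{3}{4}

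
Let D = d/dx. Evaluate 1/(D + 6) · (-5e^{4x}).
- \frac{e^{4 x}}{2}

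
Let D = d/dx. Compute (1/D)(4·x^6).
\frac{4 x^{7}}{7}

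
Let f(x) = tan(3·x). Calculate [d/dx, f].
\frac{3}{\cos^{2}{\left(3 x \right)}}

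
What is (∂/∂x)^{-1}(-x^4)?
- \frac{x^{5}}{5}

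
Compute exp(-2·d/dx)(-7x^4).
- 7 x^{4} + 56 x^{3} - 168 x^{2} + 224 x - 112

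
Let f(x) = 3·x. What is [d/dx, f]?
3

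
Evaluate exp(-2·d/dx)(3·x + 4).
3 x - 2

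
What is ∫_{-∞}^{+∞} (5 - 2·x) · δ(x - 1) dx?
3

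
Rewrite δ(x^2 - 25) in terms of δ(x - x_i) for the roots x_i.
\frac{\delta(x + 5) + \delta(x - 5)}{10}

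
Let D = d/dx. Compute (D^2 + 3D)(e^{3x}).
18 e^{3 x}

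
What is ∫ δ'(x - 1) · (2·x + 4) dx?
-2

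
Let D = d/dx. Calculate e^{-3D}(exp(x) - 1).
e^{x - 3} - 1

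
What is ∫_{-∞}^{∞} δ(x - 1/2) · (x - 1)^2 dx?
\frac{1}{4}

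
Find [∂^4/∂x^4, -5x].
-20\frac{d^{3}}{dx^{3}}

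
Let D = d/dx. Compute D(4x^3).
12 x^{2}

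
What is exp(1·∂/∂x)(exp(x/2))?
e^{\frac{x}{2} + \frac{1}{2}}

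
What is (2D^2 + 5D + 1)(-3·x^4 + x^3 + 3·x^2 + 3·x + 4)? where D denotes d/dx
- 3 x^{4} - 59 x^{3} - 54 x^{2} + 45 x + 31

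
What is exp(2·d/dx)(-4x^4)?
- 4 x^{4} - 32 x^{3} - 96 x^{2} - 128 x - 64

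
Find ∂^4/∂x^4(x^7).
840 x^{3}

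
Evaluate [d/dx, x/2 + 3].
\frac{1}{2}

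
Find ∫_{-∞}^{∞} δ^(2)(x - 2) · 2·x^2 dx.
4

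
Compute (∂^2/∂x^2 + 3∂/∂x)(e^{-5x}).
10 e^{- 5 x}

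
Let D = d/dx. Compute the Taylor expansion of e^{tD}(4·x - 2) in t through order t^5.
4 t + 4 x - 2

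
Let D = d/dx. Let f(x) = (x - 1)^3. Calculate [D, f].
3 \left(x - 1\right)^{2}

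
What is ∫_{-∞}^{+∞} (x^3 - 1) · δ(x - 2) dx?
7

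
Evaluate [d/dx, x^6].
6 x^{5}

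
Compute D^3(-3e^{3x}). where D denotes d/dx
- 81 e^{3 x}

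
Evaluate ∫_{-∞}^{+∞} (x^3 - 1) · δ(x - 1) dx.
0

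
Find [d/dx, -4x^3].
- 12 x^{2}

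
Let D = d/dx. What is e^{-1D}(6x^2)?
6 x^{2} - 12 x + 6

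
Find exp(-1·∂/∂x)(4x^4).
4 x^{4} - 16 x^{3} + 24 x^{2} - 16 x + 4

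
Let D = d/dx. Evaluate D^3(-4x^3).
-24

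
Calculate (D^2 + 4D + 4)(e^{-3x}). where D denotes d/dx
e^{- 3 x}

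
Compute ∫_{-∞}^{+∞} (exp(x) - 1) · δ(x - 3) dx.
-1 + e^{3}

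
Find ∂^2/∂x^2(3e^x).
3 e^{x}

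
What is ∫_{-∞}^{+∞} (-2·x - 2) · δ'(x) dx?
2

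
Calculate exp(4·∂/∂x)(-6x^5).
- 6 x^{5} - 120 x^{4} - 960 x^{3} - 3840 x^{2} - 7680 x - 6144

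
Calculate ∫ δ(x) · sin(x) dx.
0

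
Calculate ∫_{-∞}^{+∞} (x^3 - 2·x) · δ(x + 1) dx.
1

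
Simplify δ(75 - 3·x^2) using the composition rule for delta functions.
\frac{\delta(x - 5) + \delta(x + 5)}{30}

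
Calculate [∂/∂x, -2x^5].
- 10 x^{4}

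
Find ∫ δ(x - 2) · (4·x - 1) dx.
7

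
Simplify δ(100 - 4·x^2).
\frac{\delta(x - 5) + \delta(x + 5)}{40}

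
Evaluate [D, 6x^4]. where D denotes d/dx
24 x^{3}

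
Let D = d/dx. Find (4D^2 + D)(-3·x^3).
9 x \left(- x - 8\right)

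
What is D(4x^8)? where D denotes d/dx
32 x^{7}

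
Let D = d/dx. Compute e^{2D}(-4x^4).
- 4 x^{4} - 32 x^{3} - 96 x^{2} - 128 x - 64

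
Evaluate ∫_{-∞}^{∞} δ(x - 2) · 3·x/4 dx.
\frac{3}{2}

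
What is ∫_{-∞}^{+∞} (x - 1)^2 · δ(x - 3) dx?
4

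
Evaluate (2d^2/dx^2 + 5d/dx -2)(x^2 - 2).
- 2 x^{2} + 10 x + 8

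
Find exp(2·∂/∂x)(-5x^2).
- 5 x^{2} - 20 x - 20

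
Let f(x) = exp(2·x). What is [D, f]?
2 e^{2 x}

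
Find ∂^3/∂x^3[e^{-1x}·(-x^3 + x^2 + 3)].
\left(x^{3} - 10 x^{2} + 24 x - 15\right) e^{- x}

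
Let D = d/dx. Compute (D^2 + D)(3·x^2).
6 x + 6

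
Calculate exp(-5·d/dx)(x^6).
x^{6} - 30 x^{5} + 375 x^{4} - 2500 x^{3} + 9375 x^{2} - 18750 x + 15625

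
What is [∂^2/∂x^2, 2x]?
4\frac{d}{dx}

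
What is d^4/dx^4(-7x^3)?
0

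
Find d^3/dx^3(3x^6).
360 x^{3}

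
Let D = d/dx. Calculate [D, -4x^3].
- 12 x^{2}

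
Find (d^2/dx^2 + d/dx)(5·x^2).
10 x + 10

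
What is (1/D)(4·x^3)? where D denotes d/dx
x^{4}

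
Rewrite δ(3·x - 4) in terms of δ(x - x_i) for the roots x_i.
\frac{\delta(x - 4/3)}{3}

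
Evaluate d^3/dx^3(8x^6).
960 x^{3}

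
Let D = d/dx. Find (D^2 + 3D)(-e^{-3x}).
0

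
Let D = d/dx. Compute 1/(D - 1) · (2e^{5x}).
\frac{e^{5 x}}{2}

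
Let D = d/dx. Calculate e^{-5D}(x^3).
x^{3} - 15 x^{2} + 75 x - 125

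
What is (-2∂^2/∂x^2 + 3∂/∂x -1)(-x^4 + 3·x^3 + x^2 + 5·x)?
x^{4} - 15 x^{3} + 50 x^{2} - 35 x + 11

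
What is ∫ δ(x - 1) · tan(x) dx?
\tan{\left(1 \right)}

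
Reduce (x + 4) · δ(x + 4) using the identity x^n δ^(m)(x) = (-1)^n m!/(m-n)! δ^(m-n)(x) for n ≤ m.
0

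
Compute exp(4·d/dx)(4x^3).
4 x^{3} + 48 x^{2} + 192 x + 256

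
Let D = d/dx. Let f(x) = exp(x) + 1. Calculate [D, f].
e^{x}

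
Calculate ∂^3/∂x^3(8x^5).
480 x^{2}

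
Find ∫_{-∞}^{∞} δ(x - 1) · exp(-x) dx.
e^{-1}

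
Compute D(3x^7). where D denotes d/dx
21 x^{6}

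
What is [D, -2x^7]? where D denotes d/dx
- 14 x^{6}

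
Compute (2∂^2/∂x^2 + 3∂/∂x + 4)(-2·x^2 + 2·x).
- 8 x^{2} - 4 x - 2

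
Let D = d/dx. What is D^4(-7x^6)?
- 2520 x^{2}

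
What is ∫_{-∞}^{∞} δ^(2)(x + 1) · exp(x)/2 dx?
\frac{1}{2 e}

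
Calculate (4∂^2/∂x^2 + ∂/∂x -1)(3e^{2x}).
51 e^{2 x}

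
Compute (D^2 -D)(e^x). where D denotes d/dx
0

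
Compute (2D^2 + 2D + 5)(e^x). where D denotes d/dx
9 e^{x}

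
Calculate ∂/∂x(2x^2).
4 x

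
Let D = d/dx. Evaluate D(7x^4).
28 x^{3}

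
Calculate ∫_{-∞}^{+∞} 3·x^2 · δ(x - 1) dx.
3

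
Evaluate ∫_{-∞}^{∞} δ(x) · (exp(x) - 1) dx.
0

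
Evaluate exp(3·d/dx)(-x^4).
- x^{4} - 12 x^{3} - 54 x^{2} - 108 x - 81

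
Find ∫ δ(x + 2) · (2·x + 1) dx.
-3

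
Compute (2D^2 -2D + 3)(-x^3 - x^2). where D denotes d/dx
- 3 x^{3} + 3 x^{2} - 8 x - 4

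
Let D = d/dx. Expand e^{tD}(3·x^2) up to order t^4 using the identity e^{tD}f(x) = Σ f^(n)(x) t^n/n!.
3 t^{2} + 6 t x + 3 x^{2}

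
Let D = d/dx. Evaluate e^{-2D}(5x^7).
5 x^{7} - 70 x^{6} + 420 x^{5} - 1400 x^{4} + 2800 x^{3} - 3360 x^{2} + 2240 x - 640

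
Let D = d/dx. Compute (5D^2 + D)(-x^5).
5 x^{3} \left(- x - 20\right)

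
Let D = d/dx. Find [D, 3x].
3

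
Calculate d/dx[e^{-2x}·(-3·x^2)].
6 x \left(x - 1\right) e^{- 2 x}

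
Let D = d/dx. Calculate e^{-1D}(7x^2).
7 x^{2} - 14 x + 7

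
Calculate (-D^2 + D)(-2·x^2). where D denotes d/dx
4 - 4 x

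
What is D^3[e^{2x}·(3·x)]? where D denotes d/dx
\left(24 x + 36\right) e^{2 x}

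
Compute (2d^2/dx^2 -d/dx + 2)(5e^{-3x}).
115 e^{- 3 x}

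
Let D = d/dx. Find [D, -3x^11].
- 33 x^{10}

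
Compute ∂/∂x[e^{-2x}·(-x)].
\left(2 x - 1\right) e^{- 2 x}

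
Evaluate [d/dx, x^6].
6 x^{5}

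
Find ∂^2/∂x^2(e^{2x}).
4 e^{2 x}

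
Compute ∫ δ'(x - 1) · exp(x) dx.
- e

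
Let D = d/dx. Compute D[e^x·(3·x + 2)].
\left(3 x + 5\right) e^{x}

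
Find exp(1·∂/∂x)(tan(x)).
\tan{\left(x + 1 \right)}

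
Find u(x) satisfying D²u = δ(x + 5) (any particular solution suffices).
\frac{|x + 5|}{2}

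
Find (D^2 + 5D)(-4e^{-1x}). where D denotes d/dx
16 e^{- x}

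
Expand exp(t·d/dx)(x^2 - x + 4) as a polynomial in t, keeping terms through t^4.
t^{2} + t \left(2 x - 1\right) + x^{2} - x + 4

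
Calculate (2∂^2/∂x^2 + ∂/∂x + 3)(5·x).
15 x + 5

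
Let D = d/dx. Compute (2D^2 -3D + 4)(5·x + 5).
20 x + 5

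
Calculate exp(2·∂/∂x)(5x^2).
5 x^{2} + 20 x + 20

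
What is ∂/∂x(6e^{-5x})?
- 30 e^{- 5 x}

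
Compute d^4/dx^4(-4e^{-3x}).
- 324 e^{- 3 x}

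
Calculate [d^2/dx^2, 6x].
12\frac{d}{dx}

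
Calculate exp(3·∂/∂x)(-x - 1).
- x - 4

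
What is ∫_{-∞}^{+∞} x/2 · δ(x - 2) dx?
1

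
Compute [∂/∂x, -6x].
-6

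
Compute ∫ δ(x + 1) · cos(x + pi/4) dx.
\sin{\left(\frac{\pi}{4} + 1 \right)}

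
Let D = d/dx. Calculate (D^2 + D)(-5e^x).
- 10 e^{x}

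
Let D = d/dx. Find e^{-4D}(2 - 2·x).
10 - 2 x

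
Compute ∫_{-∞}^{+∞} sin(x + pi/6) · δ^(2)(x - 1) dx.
- \sin{\left(\frac{\pi}{6} + 1 \right)}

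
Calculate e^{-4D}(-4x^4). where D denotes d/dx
- 4 x^{4} + 64 x^{3} - 384 x^{2} + 1024 x - 1024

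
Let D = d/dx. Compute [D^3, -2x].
-6D^{2}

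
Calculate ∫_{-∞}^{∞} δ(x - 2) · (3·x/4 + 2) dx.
\frac{7}{2}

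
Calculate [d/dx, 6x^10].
60 x^{9}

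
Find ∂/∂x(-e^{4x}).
- 4 e^{4 x}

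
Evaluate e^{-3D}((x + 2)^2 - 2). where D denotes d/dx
x^{2} - 2 x - 1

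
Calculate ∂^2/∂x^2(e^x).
e^{x}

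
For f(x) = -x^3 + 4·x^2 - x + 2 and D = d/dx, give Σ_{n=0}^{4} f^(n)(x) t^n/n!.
- t^{3} - t^{2} \left(3 x - 4\right) - t \left(3 x^{2} - 8 x + 1\right) - x^{3} + 4 x^{2} - x + 2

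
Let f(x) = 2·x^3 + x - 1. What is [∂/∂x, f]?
6 x^{2} + 1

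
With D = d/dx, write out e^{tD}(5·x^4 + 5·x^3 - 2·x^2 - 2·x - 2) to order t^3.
t^{3} \left(20 x + 5\right) + t^{2} \left(30 x^{2} + 15 x - 2\right) + t \left(20 x^{3} + 15 x^{2} - 4 x - 2\right) + 5 x^{4} + 5 x^{3} - 2 x^{2} - 2 x - 2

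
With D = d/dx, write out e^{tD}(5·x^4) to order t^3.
5 x \left(4 t^{3} + 6 t^{2} x + 4 t x^{2} + x^{3}\right)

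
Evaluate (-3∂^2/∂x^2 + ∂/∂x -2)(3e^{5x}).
- 216 e^{5 x}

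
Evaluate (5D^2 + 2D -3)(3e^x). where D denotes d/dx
12 e^{x}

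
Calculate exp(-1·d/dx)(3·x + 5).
3 x + 2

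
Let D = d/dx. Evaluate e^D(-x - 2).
- x - 3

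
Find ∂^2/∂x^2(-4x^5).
- 80 x^{3}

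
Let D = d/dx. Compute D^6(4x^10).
604800 x^{4}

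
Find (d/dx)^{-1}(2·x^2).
\frac{2 x^{3}}{3}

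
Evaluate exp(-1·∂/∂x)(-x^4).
- x^{4} + 4 x^{3} - 6 x^{2} + 4 x - 1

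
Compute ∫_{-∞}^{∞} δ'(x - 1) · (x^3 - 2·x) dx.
-1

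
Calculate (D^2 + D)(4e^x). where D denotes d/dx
8 e^{x}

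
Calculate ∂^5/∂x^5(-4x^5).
-480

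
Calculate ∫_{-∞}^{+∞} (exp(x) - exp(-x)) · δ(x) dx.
0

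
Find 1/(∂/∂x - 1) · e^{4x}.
\frac{e^{4 x}}{3}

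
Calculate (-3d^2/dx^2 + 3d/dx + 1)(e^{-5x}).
- 89 e^{- 5 x}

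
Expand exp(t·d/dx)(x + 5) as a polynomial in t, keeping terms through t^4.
t + x + 5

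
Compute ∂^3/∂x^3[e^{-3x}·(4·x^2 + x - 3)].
9 \left(- 12 x^{2} + 21 x + 4\right) e^{- 3 x}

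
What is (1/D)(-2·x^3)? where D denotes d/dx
- \frac{x^{4}}{2}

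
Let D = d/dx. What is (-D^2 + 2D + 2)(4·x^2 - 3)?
8 x^{2} + 16 x - 14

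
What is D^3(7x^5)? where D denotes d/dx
420 x^{2}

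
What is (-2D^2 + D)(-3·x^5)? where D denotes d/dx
15 x^{3} \left(8 - x\right)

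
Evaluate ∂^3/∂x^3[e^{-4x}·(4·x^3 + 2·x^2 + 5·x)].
8 \left(- 32 x^{3} + 56 x^{2} - 52 x + 27\right) e^{- 4 x}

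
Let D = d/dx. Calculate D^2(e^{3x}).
9 e^{3 x}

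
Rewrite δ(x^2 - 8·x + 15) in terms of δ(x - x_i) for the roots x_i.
\frac{\delta(x - 3) + \delta(x - 5)}{2}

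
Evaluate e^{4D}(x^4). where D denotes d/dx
x^{4} + 16 x^{3} + 96 x^{2} + 256 x + 256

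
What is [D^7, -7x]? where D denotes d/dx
-49D^{6}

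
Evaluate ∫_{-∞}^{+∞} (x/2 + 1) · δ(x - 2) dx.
2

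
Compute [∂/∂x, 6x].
6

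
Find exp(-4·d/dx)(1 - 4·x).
17 - 4 x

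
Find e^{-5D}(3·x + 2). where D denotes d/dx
3 x - 13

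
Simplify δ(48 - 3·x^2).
\frac{\delta(x - 4) + \delta(x + 4)}{24}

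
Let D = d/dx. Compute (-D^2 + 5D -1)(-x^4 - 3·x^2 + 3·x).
x^{4} - 20 x^{3} + 15 x^{2} - 33 x + 21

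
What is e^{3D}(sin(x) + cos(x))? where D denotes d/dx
\sqrt{2} \sin{\left(x + \frac{\pi}{4} + 3 \right)}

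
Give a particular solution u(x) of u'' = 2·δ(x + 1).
|x + 1|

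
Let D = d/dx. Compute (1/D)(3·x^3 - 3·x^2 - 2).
\frac{3 x^{4}}{4} - x^{3} - 2 x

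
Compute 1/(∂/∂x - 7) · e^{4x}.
- \frac{e^{4 x}}{3}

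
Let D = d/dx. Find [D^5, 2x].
10D^{4}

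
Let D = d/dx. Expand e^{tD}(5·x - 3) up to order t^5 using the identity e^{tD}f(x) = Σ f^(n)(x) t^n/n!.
5 t + 5 x - 3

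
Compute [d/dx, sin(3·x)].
3 \cos{\left(3 x \right)}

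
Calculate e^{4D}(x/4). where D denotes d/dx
\frac{x}{4} + 1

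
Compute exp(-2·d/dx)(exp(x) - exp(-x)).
- e^{2 - x} + e^{x - 2}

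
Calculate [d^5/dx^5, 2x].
10\frac{d^{4}}{dx^{4}}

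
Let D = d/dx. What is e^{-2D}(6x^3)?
6 x^{3} - 36 x^{2} + 72 x - 48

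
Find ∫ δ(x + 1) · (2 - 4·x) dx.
6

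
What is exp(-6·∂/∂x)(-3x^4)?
- 3 x^{4} + 72 x^{3} - 648 x^{2} + 2592 x - 3888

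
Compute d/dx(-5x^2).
- 10 x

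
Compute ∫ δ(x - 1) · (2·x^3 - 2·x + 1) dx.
1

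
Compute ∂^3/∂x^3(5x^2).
0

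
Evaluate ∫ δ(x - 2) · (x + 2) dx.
4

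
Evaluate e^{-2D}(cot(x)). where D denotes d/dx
\cot{\left(x - 2 \right)}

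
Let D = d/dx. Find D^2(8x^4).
96 x^{2}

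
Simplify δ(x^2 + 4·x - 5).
\frac{\delta(x - 1) + \delta(x + 5)}{6}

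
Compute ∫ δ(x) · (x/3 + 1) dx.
1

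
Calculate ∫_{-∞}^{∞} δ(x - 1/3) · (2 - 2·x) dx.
\frac{4}{3}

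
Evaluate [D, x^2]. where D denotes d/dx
2 x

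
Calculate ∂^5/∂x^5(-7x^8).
- 47040 x^{3}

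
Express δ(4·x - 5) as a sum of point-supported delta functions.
\frac{\delta(x - 5/4)}{4}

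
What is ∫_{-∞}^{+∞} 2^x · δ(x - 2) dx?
4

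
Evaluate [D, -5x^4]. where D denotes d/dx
- 20 x^{3}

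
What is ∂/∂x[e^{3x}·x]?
\left(3 x + 1\right) e^{3 x}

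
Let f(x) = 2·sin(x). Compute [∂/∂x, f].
2 \cos{\left(x \right)}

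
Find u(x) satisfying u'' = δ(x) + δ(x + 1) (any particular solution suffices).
\frac{|x|}{2} + \frac{|x + 1|}{2}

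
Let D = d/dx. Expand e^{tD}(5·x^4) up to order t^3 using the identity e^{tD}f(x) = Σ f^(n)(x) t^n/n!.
5 x \left(4 t^{3} + 6 t^{2} x + 4 t x^{2} + x^{3}\right)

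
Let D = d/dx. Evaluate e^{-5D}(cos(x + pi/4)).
\cos{\left(x - 5 + \frac{\pi}{4} \right)}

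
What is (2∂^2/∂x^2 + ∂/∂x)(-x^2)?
- 2 x - 4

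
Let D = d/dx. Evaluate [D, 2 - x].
-1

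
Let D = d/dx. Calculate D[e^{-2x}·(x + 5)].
\left(- 2 x - 9\right) e^{- 2 x}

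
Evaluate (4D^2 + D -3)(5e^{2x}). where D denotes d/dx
75 e^{2 x}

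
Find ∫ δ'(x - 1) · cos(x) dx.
\sin{\left(1 \right)}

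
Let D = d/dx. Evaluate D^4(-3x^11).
- 23760 x^{7}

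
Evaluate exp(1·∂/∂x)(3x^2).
3 x^{2} + 6 x + 3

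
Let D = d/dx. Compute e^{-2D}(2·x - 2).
2 x - 6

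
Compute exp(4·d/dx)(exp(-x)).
e^{- x - 4}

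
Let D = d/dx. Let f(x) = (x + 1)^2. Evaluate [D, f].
2 x + 2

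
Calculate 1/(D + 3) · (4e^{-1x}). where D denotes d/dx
2 e^{- x}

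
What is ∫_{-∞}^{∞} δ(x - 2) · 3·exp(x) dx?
3 e^{2}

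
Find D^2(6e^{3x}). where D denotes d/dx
54 e^{3 x}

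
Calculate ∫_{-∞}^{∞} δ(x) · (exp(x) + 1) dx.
2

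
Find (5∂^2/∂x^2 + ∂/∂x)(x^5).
5 x^{3} \left(x + 20\right)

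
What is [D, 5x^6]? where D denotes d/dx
30 x^{5}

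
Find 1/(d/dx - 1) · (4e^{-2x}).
- \frac{4 e^{- 2 x}}{3}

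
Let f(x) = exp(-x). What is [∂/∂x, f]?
- e^{- x}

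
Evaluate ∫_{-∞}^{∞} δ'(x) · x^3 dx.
0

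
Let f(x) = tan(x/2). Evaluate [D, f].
\frac{1}{\cos{\left(x \right)} + 1}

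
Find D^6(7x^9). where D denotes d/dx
423360 x^{3}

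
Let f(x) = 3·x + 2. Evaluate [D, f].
3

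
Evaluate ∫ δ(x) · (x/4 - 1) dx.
-1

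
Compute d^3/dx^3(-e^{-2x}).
8 e^{- 2 x}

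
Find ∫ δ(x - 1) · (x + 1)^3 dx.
8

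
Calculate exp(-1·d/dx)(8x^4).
8 x^{4} - 32 x^{3} + 48 x^{2} - 32 x + 8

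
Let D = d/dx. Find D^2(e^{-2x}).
4 e^{- 2 x}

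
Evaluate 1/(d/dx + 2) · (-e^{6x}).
- \frac{e^{6 x}}{8}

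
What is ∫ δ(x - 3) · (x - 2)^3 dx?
1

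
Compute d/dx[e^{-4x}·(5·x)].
5 \left(1 - 4 x\right) e^{- 4 x}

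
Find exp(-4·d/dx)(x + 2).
x - 2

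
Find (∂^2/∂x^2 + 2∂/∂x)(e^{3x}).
15 e^{3 x}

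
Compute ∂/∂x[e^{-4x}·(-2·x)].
2 \left(4 x - 1\right) e^{- 4 x}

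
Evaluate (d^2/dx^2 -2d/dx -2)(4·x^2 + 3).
- 8 x^{2} - 16 x + 2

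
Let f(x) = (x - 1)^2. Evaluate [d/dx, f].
2 x - 2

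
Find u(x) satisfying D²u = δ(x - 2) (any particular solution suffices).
\frac{|x - 2|}{2}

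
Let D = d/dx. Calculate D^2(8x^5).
160 x^{3}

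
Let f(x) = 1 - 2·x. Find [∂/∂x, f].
-2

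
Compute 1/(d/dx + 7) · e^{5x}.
\frac{e^{5 x}}{12}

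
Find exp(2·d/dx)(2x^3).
2 x^{3} + 12 x^{2} + 24 x + 16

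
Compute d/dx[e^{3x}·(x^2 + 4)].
\left(3 x^{2} + 2 x + 12\right) e^{3 x}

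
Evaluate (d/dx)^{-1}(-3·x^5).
- \frac{x^{6}}{2}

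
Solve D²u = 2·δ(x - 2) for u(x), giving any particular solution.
|x - 2|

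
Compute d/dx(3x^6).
18 x^{5}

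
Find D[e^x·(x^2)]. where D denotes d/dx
x \left(x + 2\right) e^{x}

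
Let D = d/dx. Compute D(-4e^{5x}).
- 20 e^{5 x}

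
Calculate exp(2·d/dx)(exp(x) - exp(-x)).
2 \sinh{\left(x + 2 \right)}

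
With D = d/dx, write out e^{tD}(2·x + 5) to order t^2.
2 t + 2 x + 5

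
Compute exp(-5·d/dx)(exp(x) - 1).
e^{x - 5} - 1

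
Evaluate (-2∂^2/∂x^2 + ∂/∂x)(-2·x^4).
8 x^{2} \left(6 - x\right)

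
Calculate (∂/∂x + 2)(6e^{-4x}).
- 12 e^{- 4 x}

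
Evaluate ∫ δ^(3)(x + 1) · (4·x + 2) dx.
0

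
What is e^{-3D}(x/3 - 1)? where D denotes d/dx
\frac{x}{3} - 2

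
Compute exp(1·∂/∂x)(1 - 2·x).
- 2 x - 1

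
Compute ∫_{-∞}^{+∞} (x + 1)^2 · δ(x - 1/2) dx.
\frac{9}{4}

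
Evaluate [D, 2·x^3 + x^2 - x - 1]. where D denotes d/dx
6 x^{2} + 2 x - 1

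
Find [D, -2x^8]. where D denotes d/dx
- 16 x^{7}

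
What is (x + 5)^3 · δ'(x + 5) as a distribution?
0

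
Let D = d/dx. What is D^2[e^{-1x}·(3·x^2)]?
3 \left(x^{2} - 4 x + 2\right) e^{- x}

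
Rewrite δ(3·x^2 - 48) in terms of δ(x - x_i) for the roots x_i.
\frac{\delta(x - 4) + \delta(x + 4)}{24}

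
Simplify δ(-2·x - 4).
\frac{\delta(x + 2)}{2}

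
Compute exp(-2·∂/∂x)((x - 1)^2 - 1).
x^{2} - 6 x + 8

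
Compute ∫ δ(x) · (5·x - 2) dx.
-2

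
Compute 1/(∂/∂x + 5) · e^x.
\frac{e^{x}}{6}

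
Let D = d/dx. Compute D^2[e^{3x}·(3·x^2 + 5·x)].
\left(27 x^{2} + 81 x + 36\right) e^{3 x}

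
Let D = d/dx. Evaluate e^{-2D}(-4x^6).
- 4 x^{6} + 48 x^{5} - 240 x^{4} + 640 x^{3} - 960 x^{2} + 768 x - 256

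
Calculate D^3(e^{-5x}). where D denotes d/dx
- 125 e^{- 5 x}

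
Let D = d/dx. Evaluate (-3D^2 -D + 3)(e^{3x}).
- 27 e^{3 x}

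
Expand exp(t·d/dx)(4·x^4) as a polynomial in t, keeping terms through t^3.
4 x \left(4 t^{3} + 6 t^{2} x + 4 t x^{2} + x^{3}\right)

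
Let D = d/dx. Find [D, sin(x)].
\cos{\left(x \right)}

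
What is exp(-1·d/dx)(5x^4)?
5 x^{4} - 20 x^{3} + 30 x^{2} - 20 x + 5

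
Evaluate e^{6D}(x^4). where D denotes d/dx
x^{4} + 24 x^{3} + 216 x^{2} + 864 x + 1296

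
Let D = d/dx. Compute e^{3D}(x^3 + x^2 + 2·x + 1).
x^{3} + 10 x^{2} + 35 x + 43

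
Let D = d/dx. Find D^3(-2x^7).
- 420 x^{4}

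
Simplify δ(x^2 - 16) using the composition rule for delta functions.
\frac{\delta(x - 4) + \delta(x + 4)}{8}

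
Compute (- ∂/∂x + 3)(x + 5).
3 x + 14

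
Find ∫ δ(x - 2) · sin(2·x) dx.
\sin{\left(4 \right)}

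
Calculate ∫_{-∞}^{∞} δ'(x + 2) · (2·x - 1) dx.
-2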